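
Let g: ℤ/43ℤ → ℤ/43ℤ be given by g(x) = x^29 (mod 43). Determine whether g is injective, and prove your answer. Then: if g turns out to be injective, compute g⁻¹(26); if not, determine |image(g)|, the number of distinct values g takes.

33

Since 43 is prime, the nonzero elements of ℤ/43ℤ form a cyclic group of order 42.
As gcd(29, 42) = 1, raising to the 29th power is a bijection on this group: if a^29 ≡ b^29 then (ab^{−1})^29 = 1, and the only element of order dividing gcd(29, 42) = 1 is 1, so a = b.
With g(0) = 0 this makes g injective on all of ℤ/43ℤ, hence bijective (finite equal-size domain and codomain). In particular g is injective.
Since g is injective, we find the preimage of 26. The inverse of x ↦ x^29 on (ℤ/43ℤ)^× is x ↦ x^29, because 29·29 = 841 = 20·42 + 1 ≡ 1 (mod 42) and x^{42} = 1 for x ≠ 0 (Fermat). So g⁻¹(26) = 26^29 mod 43.
Repeated squaring mod 43: 26^1 ≡ 26, 26^2 ≡ 26² = 676 ≡ 31, 26^4 ≡ 31² = 961 ≡ 15, 26^8 ≡ 15² = 225 ≡ 10, 26^16 ≡ 10² = 100 ≡ 14. Since 29 = 16 + 8 + 4 + 1, 26^29 ≡ 14·10·15·26: 14·10 = 140 ≡ 11, then 11·15 = 165 ≡ 36, then 36·26 = 936 ≡ 33. So 26^29 ≡ 33 (mod 43).
Hence g⁻¹(26) = 33.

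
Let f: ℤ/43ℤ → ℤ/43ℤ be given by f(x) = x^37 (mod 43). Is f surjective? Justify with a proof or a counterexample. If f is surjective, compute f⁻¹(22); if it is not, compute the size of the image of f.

Since 43 is prime, the nonzero elements of ℤ/43ℤ form a cyclic group of order 42.
As gcd(37, 42) = 1, raising to the 37th power is a bijection on this group: if x_1^37 ≡ x_2^37 then (x_1x_2^{−1})^37 = 1, and the only element of order dividing gcd(37, 42) = 1 is 1, so x_1 = x_2.
With f(0) = 0 this makes f injective on all of ℤ/43ℤ, hence bijective (finite equal-size domain and codomain). In particular f is surjective.
Since f is surjective, we find the preimage of 22. The inverse of x ↦ x^37 on (ℤ/43ℤ)^× is x ↦ x^25, because 37·25 = 925 = 22·42 + 1 ≡ 1 (mod 42) and x^{42} = 1 for x ≠ 0 (Fermat). So f⁻¹(22) = 22^25 mod 43.
Repeated squaring mod 43: 22^1 ≡ 22, 22^2 ≡ 22² = 484 ≡ 11, 22^4 ≡ 11² = 121 ≡ 35, 22^8 ≡ 35² = 1225 ≡ 21, 22^16 ≡ 21² = 441 ≡ 11. Since 25 = 16 + 8 + 1, 22^25 ≡ 11·21·22: 11·21 = 231 ≡ 16, then 16·22 = 352 ≡ 8. So 22^25 ≡ 8 (mod 43).
Hence f⁻¹(22) = 8.

8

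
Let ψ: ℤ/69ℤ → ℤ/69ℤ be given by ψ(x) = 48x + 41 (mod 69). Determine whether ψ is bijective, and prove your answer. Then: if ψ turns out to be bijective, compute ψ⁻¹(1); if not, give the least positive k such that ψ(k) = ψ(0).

23

Recall: ψ is injective if ψ(u) = ψ(v) implies u = v.
We have gcd(48, 69) = 3 > 1. Taking u = 0 and v = 23: ψ(0) = 41 and ψ(23) = 48·23 + 41 = 1145 ≡ 41 (mod 69).
So ψ(0) = ψ(23) while 0 ≠ 23, thus ψ is not injective, hence not bijective.
Since ψ is not bijective, we find the least positive k with ψ(k) = ψ(0): this means 48k ≡ 0 (mod 69), i.e. 69 ∣ 48k. Since gcd(48, 69) = 3, dividing through by 3 this holds exactly when 23 ∣ 16k, and as gcd(16, 23) = 1, exactly when 23 ∣ k.
The smallest positive such k is 23.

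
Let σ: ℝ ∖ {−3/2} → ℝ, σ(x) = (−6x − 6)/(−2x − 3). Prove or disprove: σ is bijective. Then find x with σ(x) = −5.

-21/16

If σ(x) = 3, cross-multiplying gives −2(−6x − 6) = −6(−2x − 3), which simplifies to 12 = 18 — false.  So 3 has no preimage and σ is not surjective.
So σ is not bijective.
Solving σ(x) = −5: cross-multiplying gives −6x − 6 = −5(−2x − 3), which rearranges to −16x = 21, so x = −21/16.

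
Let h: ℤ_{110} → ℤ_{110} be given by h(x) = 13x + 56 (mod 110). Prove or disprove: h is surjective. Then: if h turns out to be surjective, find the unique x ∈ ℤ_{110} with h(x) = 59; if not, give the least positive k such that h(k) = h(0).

By definition, h is surjective if every y in the codomain equals h(x) for some x in the domain.
Since gcd(13, 110) = 1, 13 is invertible modulo 110. Euclid's algorithm: 110 = 8·13 + 6, 13 = 2·6 + 1; back-substituting gives 1 = 17·13 − 2·110, so 13⁻¹ ≡ 17 (mod 110).
Then y ↦ 17(y − 56) is a two-sided inverse to h, so every y ∈ ℤ_{110} has a preimage.
Hence h is surjective.
Since h is surjective, we compute h⁻¹(59): solve 13x + 56 ≡ 59 (mod 110), i.e. 13x ≡ 3 (mod 110).
Multiplying by 13⁻¹ = 17 gives x ≡ 17·3 = 51 ≡ 51 (mod 110).
Check: h(51) = 13·51 + 56 = 719 = 6·110 + 59 ≡ 59 (mod 110).

51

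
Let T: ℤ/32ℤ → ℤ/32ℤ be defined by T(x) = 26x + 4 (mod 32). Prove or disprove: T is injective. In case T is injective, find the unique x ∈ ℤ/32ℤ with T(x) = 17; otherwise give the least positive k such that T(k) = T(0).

16

By definition, T is injective when T(x_1) = T(x_2) forces x_1 = x_2.
We have gcd(26, 32) = 2 > 1. Taking x_1 = 0 and x_2 = 16: T(0) = 4 and T(16) = 26·16 + 4 = 420 ≡ 4 (mod 32).
So T(0) = T(16) while 0 ≠ 16, hence T is not injective.
Since T is not injective, we find the least positive k with T(k) = T(0): this means 26k ≡ 0 (mod 32), i.e. 32 ∣ 26k. Since gcd(26, 32) = 2, dividing through by 2 this holds exactly when 16 ∣ 13k, and as gcd(13, 16) = 1, exactly when 16 ∣ k.
The smallest positive such k is 16.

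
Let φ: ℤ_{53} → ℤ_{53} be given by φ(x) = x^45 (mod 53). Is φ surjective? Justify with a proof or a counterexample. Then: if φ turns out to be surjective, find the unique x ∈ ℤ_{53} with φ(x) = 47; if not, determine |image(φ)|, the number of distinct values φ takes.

Since 53 is prime, the nonzero elements of ℤ_{53} form a cyclic group of order 52.
As gcd(45, 52) = 1, raising to the 45th power is a bijection on this group: if s^45 ≡ t^45 then (st^{−1})^45 = 1, and the only element of order dividing gcd(45, 52) = 1 is 1, so s = t.
With φ(0) = 0 this makes φ injective on all of ℤ_{53}, hence bijective (finite equal-size domain and codomain). In particular φ is surjective.
Since φ is surjective, we find the preimage of 47. The inverse of x ↦ x^45 on (ℤ_{53})^× is x ↦ x^37, because 45·37 = 1665 = 32·52 + 1 ≡ 1 (mod 52) and x^{52} = 1 for x ≠ 0 (Fermat). So φ⁻¹(47) = 47^37 mod 53.
Repeated squaring mod 53: 47^1 ≡ 47, 47^2 ≡ 47² = 2209 ≡ 36, 47^4 ≡ 36² = 1296 ≡ 24, 47^8 ≡ 24² = 576 ≡ 46, 47^16 ≡ 46² = 2116 ≡ 49, 47^32 ≡ 49² = 2401 ≡ 16. Since 37 = 32 + 4 + 1, 47^37 ≡ 16·24·47: 16·24 = 384 ≡ 13, then 13·47 = 611 ≡ 28. So 47^37 ≡ 28 (mod 53).
Hence φ⁻¹(47) = 28.

28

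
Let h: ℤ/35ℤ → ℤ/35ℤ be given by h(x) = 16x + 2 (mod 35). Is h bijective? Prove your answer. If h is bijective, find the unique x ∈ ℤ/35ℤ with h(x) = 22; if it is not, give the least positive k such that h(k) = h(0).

10

Suppose h(a) = h(b) in ℤ/35ℤ. Then 16a + 2 ≡ 16b + 2 (mod 35), thus 16(a − b) ≡ 0 (mod 35).
Since gcd(16, 35) = 1, 16 is invertible modulo 35, therefore a − b ≡ 0 (mod 35), i.e. a = b.
We now compute 16⁻¹ mod 35 explicitly. Euclid's algorithm: 35 = 2·16 + 3, 16 = 5·3 + 1; back-substituting gives 1 = 11·16 − 5·35, so 16⁻¹ ≡ 11 (mod 35).
For any y ∈ ℤ/35ℤ, x = 11(y − 2) mod 35 satisfies h(x) = 16·11(y − 2) + 2 ≡ y (since 16·11 ≡ 1 mod 35). So every y has a preimage.
Therefore h is bijective.
Since h is bijective, we compute h⁻¹(22): solve 16x + 2 ≡ 22 (mod 35), i.e. 16x ≡ 20 (mod 35).
Multiplying by 16⁻¹ = 11 gives x ≡ 11·20 = 220 = 6·35 + 10 ≡ 10 (mod 35).
Check: h(10) = 16·10 + 2 = 162 = 4·35 + 22 ≡ 22 (mod 35).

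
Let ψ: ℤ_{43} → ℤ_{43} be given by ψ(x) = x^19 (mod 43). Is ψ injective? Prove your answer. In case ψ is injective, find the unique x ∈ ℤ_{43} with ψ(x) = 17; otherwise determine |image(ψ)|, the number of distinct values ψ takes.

Since 43 is prime, the nonzero elements of ℤ_{43} form a cyclic group of order 42.
As gcd(19, 42) = 1, raising to the 19th power is a bijection on this group: if x_1^19 ≡ x_2^19 then (x_1x_2^{−1})^19 = 1, and the only element of order dividing gcd(19, 42) = 1 is 1, so x_1 = x_2.
With ψ(0) = 0 this makes ψ injective on all of ℤ_{43}, hence bijective (finite equal-size domain and codomain). In particular ψ is injective.
Since ψ is injective, we find the preimage of 17. The inverse of x ↦ x^19 on (ℤ_{43})^× is x ↦ x^31, because 19·31 = 589 = 14·42 + 1 ≡ 1 (mod 42) and x^{42} = 1 for x ≠ 0 (Fermat). So ψ⁻¹(17) = 17^31 mod 43.
Repeated squaring mod 43: 17^1 ≡ 17, 17^2 ≡ 17² = 289 ≡ 31, 17^4 ≡ 31² = 961 ≡ 15, 17^8 ≡ 15² = 225 ≡ 10, 17^16 ≡ 10² = 100 ≡ 14. Since 31 = 16 + 8 + 4 + 2 + 1, 17^31 ≡ 14·10·15·31·17: 14·10 = 140 ≡ 11, then 11·15 = 165 ≡ 36, then 36·31 = 1116 ≡ 41, then 41·17 = 697 ≡ 9. So 17^31 ≡ 9 (mod 43).
Hence ψ⁻¹(17) = 9.

9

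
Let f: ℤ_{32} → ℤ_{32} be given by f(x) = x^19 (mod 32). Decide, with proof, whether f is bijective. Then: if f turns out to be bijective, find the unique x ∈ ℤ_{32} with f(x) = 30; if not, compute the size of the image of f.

17

f(0) = 0^19 = 0.
f(2): Repeated squaring mod 32: 2^1 ≡ 2, 2^2 ≡ 2² = 4, 2^4 ≡ 4² = 16, 2^8 ≡ 16² = 256 ≡ 0, 2^16 ≡ 0² = 0. Since 19 = 16 + 2 + 1, 2^19 ≡ 0·4·2: 0·4 = 0, then 0·2 = 0. So 2^19 ≡ 0 (mod 32).
So f(0) = f(2) = 0 while 0 ≠ 2, thus f is not injective, hence not bijective.
Since f is not bijective, we determine |image(f)|. Computing x^19 mod 32 for each x (by repeated squaring, reducing mod 32 at every step), the values f(0), f(1), …, f(31) are: 0, 1, 0, 27, 0, 29, 0, 23, 0, 25, 0, 19, 0, 21, 0, 15, 0, 17, 0, 11, 0, 13, 0, 7, 0, 9, 0, 3, 0, 5, 0, 31.
The distinct values are {0, 1, 3, 5, 7, 9, 11, 13, 15, 17, 19, 21, 23, 25, 27, 29, 31}; there are 17 of them.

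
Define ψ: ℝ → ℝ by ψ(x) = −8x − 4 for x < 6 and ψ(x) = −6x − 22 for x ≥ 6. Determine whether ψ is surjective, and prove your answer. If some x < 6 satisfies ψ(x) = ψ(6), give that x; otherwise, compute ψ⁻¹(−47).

Both pieces are strictly decreasing (slopes −8 and −6), so each is injective on its own interval.
The left piece maps (−∞, 6) onto (−52, ∞); the right piece maps [6, ∞) onto (−∞, −58].
The union (−52, ∞) ∪ (−∞, −58] omits the interval between −52 and −58; in particular −52 has no preimage. So ψ is not surjective.
Because the two images are disjoint, no x < 6 has ψ(x) = ψ(6), so we compute ψ⁻¹(−47): −47 lies in (−52, ∞), so solve −8x − 4 = −47: x = (−47 + 4)/(−8) = 43/8.

43/8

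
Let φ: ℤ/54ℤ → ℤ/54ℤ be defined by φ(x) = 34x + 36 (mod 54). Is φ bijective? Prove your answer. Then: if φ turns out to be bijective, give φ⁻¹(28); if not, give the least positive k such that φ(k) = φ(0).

We have gcd(34, 54) = 2 > 1. Taking a = 0 and b = 27: φ(0) = 36 and φ(27) = 34·27 + 36 = 954 ≡ 36 (mod 54).
So φ(0) = φ(27) while 0 ≠ 27, hence φ is not injective, hence not bijective.
Since φ is not bijective, we find the least positive k with φ(k) = φ(0): this means 34k ≡ 0 (mod 54), i.e. 54 ∣ 34k. Since gcd(34, 54) = 2, dividing through by 2 this holds exactly when 27 ∣ 17k, and as gcd(17, 27) = 1, exactly when 27 ∣ k.
The smallest positive such k is 27.

27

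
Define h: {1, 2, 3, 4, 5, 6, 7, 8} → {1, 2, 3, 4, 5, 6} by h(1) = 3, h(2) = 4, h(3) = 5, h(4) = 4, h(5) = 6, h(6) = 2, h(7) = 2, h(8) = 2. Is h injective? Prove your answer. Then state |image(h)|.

h(2) = 4 = h(4) with 2 ≠ 4, so h is not injective.
The image of h is {2, 3, 4, 5, 6}, which has 5 elements.

5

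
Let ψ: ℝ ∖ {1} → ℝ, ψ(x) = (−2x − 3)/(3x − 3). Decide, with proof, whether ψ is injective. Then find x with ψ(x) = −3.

12/7

Suppose ψ(x_1) = ψ(x_2). Cross-multiplying: (−2x_1 − 3)(3x_2 − 3) = (−2x_2 − 3)(3x_1 − 3).
Expanding both sides and cancelling the symmetric terms leaves 15·(x_1 − x_2) = 0. Since 15 ≠ 0, x_1 = x_2. So ψ is injective.
Solving ψ(x) = −3: cross-multiplying gives −2x − 3 = −3(3x − 3), which rearranges to 7x = 12, so x = 12/7.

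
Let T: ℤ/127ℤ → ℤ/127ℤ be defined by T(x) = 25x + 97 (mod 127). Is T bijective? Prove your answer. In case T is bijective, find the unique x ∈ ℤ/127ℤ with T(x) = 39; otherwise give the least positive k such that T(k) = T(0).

18

Recall: T is injective if T(a) = T(b) implies a = b.
If T(a) = T(b), then 25a ≡ 25b (mod 127). Because gcd(25, 127) = 1, we may cancel 25 to get a ≡ b (mod 127).
We now compute 25⁻¹ mod 127 explicitly. Euclid's algorithm: 127 = 5·25 + 2, 25 = 12·2 + 1; back-substituting gives 1 = 61·25 − 12·127, so 25⁻¹ ≡ 61 (mod 127).
For any y ∈ ℤ/127ℤ, x = 61(y − 97) mod 127 satisfies T(x) = 25·61(y − 97) + 97 ≡ y (since 25·61 ≡ 1 mod 127). So every y has a preimage.
Therefore T is bijective.
Since T is bijective, we find T⁻¹(39): we need 25x ≡ 39 − 97 ≡ 69 (mod 127). Using 25⁻¹ = 61: x ≡ 61·69 = 4209 = 33·127 + 18, so x = 18.
Check: T(18) = 25·18 + 97 = 547 = 4·127 + 39 ≡ 39 (mod 127).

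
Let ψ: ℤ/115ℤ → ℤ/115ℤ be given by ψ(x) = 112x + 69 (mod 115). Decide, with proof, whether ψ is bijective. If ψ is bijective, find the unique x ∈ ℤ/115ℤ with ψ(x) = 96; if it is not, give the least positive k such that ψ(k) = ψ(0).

Recall: ψ is injective if ψ(x_1) = ψ(x_2) implies x_1 = x_2.
Suppose ψ(x_1) = ψ(x_2) in ℤ/115ℤ. Then 112x_1 + 69 ≡ 112x_2 + 69 (mod 115), therefore 112(x_1 − x_2) ≡ 0 (mod 115).
Since gcd(112, 115) = 1, 112 is invertible modulo 115, therefore x_1 − x_2 ≡ 0 (mod 115), i.e. x_1 = x_2.
We now compute 112⁻¹ mod 115 explicitly. Euclid's algorithm: 115 = 1·112 + 3, 112 = 37·3 + 1; back-substituting gives 1 = 38·112 − 37·115, so 112⁻¹ ≡ 38 (mod 115).
For any y ∈ ℤ/115ℤ, x = 38(y − 69) mod 115 satisfies ψ(x) = 112·38(y − 69) + 69 ≡ y (since 112·38 ≡ 1 mod 115). So every y has a preimage.
Hence ψ is bijective.
Since ψ is bijective, we compute ψ⁻¹(96): solve 112x + 69 ≡ 96 (mod 115), i.e. 112x ≡ 27 (mod 115).
Multiplying by 112⁻¹ = 38 gives x ≡ 38·27 = 1026 = 8·115 + 106 ≡ 106 (mod 115).
Check: ψ(106) = 112·106 + 69 = 11941 = 103·115 + 96 ≡ 96 (mod 115).

106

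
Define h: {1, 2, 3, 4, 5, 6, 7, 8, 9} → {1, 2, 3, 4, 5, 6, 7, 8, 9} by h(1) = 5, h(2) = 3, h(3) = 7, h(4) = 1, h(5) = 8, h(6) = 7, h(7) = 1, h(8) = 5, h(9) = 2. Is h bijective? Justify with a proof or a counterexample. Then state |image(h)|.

6

h(3) = 7 = h(6) with 3 ≠ 6, so h is not injective, hence not bijective.
The image of h is {1, 2, 3, 5, 7, 8}, which has 6 elements.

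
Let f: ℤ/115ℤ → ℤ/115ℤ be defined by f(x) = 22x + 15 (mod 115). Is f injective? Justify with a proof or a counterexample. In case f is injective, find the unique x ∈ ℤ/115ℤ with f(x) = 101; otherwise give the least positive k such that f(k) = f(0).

98

Suppose f(u) = f(v) in ℤ/115ℤ. Then 22u + 15 ≡ 22v + 15 (mod 115), so 22(u − v) ≡ 0 (mod 115).
Since gcd(22, 115) = 1, 22 is invertible modulo 115, thus u − v ≡ 0 (mod 115), i.e. u = v.
So f is injective.
We now compute 22⁻¹ mod 115 explicitly. Euclid's algorithm: 115 = 5·22 + 5, 22 = 4·5 + 2, 5 = 2·2 + 1; back-substituting gives 1 = 68·22 − 13·115, so 22⁻¹ ≡ 68 (mod 115).
Since f is injective, we find f⁻¹(101): we need 22x ≡ 101 − 15 ≡ 86 (mod 115). Using 22⁻¹ = 68: x ≡ 68·86 = 5848 = 50·115 + 98, so x = 98.
Check: f(98) = 22·98 + 15 = 2171 = 18·115 + 101 ≡ 101 (mod 115).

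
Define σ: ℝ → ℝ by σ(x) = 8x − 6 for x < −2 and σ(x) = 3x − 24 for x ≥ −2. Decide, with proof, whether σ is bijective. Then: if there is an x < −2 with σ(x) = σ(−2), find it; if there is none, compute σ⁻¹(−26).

-3

Both pieces are strictly increasing (slopes 8 and 3), so each is injective on its own interval.
The left piece maps (−∞, −2) onto (−∞, −22); the right piece maps [−2, ∞) onto [−30, ∞).
These images overlap. In particular σ(−2) = −30 (right piece), and solving 8x − 6 = −30 on the left piece gives x = −3 < −2.
So σ(−3) = σ(−2) with −3 ≠ −2, and σ is not injective, hence not bijective. This x = −3 is the requested value below −2.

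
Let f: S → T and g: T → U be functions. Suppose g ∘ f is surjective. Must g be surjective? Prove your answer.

surjective

Let c ∈ U. Since g ∘ f is surjective, some a ∈ S has g(f(a)) = c. Then b = f(a) ∈ T satisfies g(b) = c. So g is surjective.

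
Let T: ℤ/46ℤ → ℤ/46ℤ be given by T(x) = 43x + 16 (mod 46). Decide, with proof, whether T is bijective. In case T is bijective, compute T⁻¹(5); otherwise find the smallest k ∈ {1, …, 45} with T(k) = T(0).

19

If T(x_1) = T(x_2), then 43x_1 ≡ 43x_2 (mod 46). Because gcd(43, 46) = 1, we may cancel 43 to get x_1 ≡ x_2 (mod 46).
We now compute 43⁻¹ mod 46 explicitly. Euclid's algorithm: 46 = 1·43 + 3, 43 = 14·3 + 1; back-substituting gives 1 = 15·43 − 14·46, so 43⁻¹ ≡ 15 (mod 46).
For any y ∈ ℤ/46ℤ, x = 15(y − 16) mod 46 satisfies T(x) = 43·15(y − 16) + 16 ≡ y (since 43·15 ≡ 1 mod 46). So every y has a preimage.
So T is bijective.
Since T is bijective, we compute T⁻¹(5): solve 43x + 16 ≡ 5 (mod 46), i.e. 43x ≡ 35 (mod 46).
Multiplying by 43⁻¹ = 15 gives x ≡ 15·35 = 525 = 11·46 + 19 ≡ 19 (mod 46).
Check: T(19) = 43·19 + 16 = 833 = 18·46 + 5 ≡ 5 (mod 46).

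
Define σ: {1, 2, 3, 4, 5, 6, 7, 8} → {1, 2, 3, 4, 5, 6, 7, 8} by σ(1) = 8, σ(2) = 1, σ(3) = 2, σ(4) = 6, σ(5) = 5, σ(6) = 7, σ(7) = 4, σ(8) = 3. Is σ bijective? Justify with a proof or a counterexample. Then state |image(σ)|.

The values 8, 1, 2, 6, 5, 7, 4, 3 are a permutation of {1, 2, 3, 4, 5, 6, 7, 8}: each element appears exactly once.
So σ is injective and surjective, hence bijective.
The image of σ is {1, 2, 3, 4, 5, 6, 7, 8}, which has 8 elements.

8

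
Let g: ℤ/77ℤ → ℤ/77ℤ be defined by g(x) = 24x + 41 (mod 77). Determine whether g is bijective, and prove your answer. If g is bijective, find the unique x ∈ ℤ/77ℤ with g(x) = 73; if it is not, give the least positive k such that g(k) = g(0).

Suppose g(u) = g(v) in ℤ/77ℤ. Then 24u + 41 ≡ 24v + 41 (mod 77), hence 24(u − v) ≡ 0 (mod 77).
Since gcd(24, 77) = 1, 24 is invertible modulo 77, so u − v ≡ 0 (mod 77), i.e. u = v.
We now compute 24⁻¹ mod 77 explicitly. Euclid's algorithm: 77 = 3·24 + 5, 24 = 4·5 + 4, 5 = 1·4 + 1; back-substituting gives 1 = 61·24 − 19·77, so 24⁻¹ ≡ 61 (mod 77).
Then y ↦ 61(y − 41) is a two-sided inverse to g, so every y ∈ ℤ/77ℤ has a preimage.
So g is bijective.
Since g is bijective, we find g⁻¹(73): we need 24x ≡ 73 − 41 ≡ 32 (mod 77). Using 24⁻¹ = 61: x ≡ 61·32 = 1952 = 25·77 + 27, so x = 27.
Check: g(27) = 24·27 + 41 = 689 = 8·77 + 73 ≡ 73 (mod 77).

27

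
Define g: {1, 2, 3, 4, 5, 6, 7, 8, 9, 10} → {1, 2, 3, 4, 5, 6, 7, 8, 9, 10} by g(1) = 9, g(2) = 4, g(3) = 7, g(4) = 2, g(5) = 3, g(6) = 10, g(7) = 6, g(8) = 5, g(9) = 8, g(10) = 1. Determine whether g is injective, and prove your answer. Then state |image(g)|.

10

The values g(1), …, g(10) are 9, 4, 7, 2, 3, 10, 6, 5, 8, 1 — all distinct.
So g(u) = g(v) only when u = v, and g is injective.
The image of g is {1, 2, 3, 4, 5, 6, 7, 8, 9, 10}, which has 10 elements.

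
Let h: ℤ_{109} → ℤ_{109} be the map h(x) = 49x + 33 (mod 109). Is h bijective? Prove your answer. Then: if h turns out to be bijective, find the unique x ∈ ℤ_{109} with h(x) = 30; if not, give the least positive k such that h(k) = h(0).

60

Recall: injectivity means: for all x_1, x_2 in the domain, h(x_1) = h(x_2) implies x_1 = x_2.
If h(x_1) = h(x_2), then 49x_1 ≡ 49x_2 (mod 109). Because gcd(49, 109) = 1, we may cancel 49 to get x_1 ≡ x_2 (mod 109).
We now compute 49⁻¹ mod 109 explicitly. Euclid's algorithm: 109 = 2·49 + 11, 49 = 4·11 + 5, 11 = 2·5 + 1; back-substituting gives 1 = 89·49 − 40·109, so 49⁻¹ ≡ 89 (mod 109).
Then y ↦ 89(y − 33) is a two-sided inverse to h, so every y ∈ ℤ_{109} has a preimage.
Hence h is bijective.
Since h is bijective, we compute h⁻¹(30): solve 49x + 33 ≡ 30 (mod 109), i.e. 49x ≡ 106 (mod 109).
Multiplying by 49⁻¹ = 89 gives x ≡ 89·106 = 9434 = 86·109 + 60 ≡ 60 (mod 109).
Check: h(60) = 49·60 + 33 = 2973 = 27·109 + 30 ≡ 30 (mod 109).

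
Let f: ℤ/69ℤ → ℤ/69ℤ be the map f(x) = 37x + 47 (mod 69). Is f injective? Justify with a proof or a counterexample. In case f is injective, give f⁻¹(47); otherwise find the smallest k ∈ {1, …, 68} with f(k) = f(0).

If f(s) = f(t), then 37s ≡ 37t (mod 69). Because gcd(37, 69) = 1, we may cancel 37 to get s ≡ t (mod 69).
Hence f is injective.
We now compute 37⁻¹ mod 69 explicitly. Euclid's algorithm: 69 = 1·37 + 32, 37 = 1·32 + 5, 32 = 6·5 + 2, 5 = 2·2 + 1; back-substituting gives 1 = 28·37 − 15·69, so 37⁻¹ ≡ 28 (mod 69).
Since f is injective, we find f⁻¹(47): we need 37x ≡ 47 − 47 ≡ 0 (mod 69). Using 37⁻¹ = 28: x ≡ 28·0 = 0, so x = 0.
Check: f(0) = 37·0 + 47 = 47 ≡ 47 (mod 69).

0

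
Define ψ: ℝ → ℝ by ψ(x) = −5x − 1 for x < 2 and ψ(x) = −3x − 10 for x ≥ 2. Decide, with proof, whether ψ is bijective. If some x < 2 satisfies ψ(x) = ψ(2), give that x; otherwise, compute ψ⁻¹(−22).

Both pieces are strictly decreasing (slopes −5 and −3), so each is injective on its own interval.
The left piece maps (−∞, 2) onto (−11, ∞); the right piece maps [2, ∞) onto (−∞, −16].
The images leave a gap (−11 has no preimage), so ψ is not surjective, hence not bijective.
Because the two images are disjoint, no x < 2 has ψ(x) = ψ(2), so we compute ψ⁻¹(−22): −22 lies in (−∞, −16], so solve −3x − 10 = −22: x = (−22 + 10)/(−3) = 4.

4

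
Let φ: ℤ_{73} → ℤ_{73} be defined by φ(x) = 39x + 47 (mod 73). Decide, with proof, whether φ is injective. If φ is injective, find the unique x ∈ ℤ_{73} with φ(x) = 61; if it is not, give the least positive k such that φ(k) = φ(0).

Recall that φ is injective when φ(s) = φ(t) forces s = t.
Suppose φ(s) = φ(t) in ℤ_{73}. Then 39s + 47 ≡ 39t + 47 (mod 73), hence 39(s − t) ≡ 0 (mod 73).
Since gcd(39, 73) = 1, 39 is invertible modulo 73, therefore s − t ≡ 0 (mod 73), i.e. s = t.
Therefore φ is injective.
We now compute 39⁻¹ mod 73 explicitly. Euclid's algorithm: 73 = 1·39 + 34, 39 = 1·34 + 5, 34 = 6·5 + 4, 5 = 1·4 + 1; back-substituting gives 1 = 15·39 − 8·73, so 39⁻¹ ≡ 15 (mod 73).
Since φ is injective, we compute φ⁻¹(61): solve 39x + 47 ≡ 61 (mod 73), i.e. 39x ≡ 14 (mod 73).
Multiplying by 39⁻¹ = 15 gives x ≡ 15·14 = 210 = 2·73 + 64 ≡ 64 (mod 73).
Check: φ(64) = 39·64 + 47 = 2543 = 34·73 + 61 ≡ 61 (mod 73).

64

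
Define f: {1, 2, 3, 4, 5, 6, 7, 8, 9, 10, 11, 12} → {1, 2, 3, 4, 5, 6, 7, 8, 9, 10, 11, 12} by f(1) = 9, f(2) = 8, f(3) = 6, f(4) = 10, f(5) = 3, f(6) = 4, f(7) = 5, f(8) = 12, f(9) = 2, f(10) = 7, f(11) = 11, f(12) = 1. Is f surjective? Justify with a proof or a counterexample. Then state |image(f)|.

Every element of the codomain has a preimage: 1 = f(12), 2 = f(9), 3 = f(5), 4 = f(6), 5 = f(7), 6 = f(3), 7 = f(10), 8 = f(2), 9 = f(1), 10 = f(4), 11 = f(11), 12 = f(8).
Thus f is surjective.
The image of f is {1, 2, 3, 4, 5, 6, 7, 8, 9, 10, 11, 12}, which has 12 elements.

12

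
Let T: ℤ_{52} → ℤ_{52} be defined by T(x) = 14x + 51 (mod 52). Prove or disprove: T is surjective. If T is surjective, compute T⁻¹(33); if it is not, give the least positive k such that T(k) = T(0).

26

Recall that surjectivity means every element of the codomain has a preimage under T.
Since gcd(14, 52) = 2, we have 14x ≡ 0 (mod 2) for all x, so T(x) ≡ 1 (mod 2).
But 0 ≢ 1 (mod 2), so 0 ∈ ℤ_{52} has no preimage. So T is not surjective.
Since T is not surjective, we find the least positive k with T(k) = T(0): this means 14k ≡ 0 (mod 52), i.e. 52 ∣ 14k. Since gcd(14, 52) = 2, dividing through by 2 this holds exactly when 26 ∣ 7k, and as gcd(7, 26) = 1, exactly when 26 ∣ k.
The smallest positive such k is 26.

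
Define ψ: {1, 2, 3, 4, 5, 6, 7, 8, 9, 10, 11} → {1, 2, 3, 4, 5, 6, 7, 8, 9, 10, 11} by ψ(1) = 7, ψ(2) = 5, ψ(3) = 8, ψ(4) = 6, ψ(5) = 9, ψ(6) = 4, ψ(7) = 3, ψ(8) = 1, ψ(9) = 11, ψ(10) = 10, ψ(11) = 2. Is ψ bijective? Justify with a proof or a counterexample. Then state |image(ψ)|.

11

The values 7, 5, 8, 6, 9, 4, 3, 1, 11, 10, 2 are a permutation of {1, 2, 3, 4, 5, 6, 7, 8, 9, 10, 11}: each element appears exactly once.
So ψ is injective and surjective, hence bijective.
The image of ψ is {1, 2, 3, 4, 5, 6, 7, 8, 9, 10, 11}, which has 11 elements.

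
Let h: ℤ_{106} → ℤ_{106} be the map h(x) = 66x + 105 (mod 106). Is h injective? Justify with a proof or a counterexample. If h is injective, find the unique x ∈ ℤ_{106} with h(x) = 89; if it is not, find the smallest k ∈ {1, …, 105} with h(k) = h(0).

We have gcd(66, 106) = 2 > 1. Taking u = 0 and v = 53: h(0) = 105 and h(53) = 66·53 + 105 = 3603 ≡ 105 (mod 106).
So h(0) = h(53) while 0 ≠ 53, so h is not injective.
Since h is not injective, we find the least positive k with h(k) = h(0): this means 66k ≡ 0 (mod 106), i.e. 106 ∣ 66k. Since gcd(66, 106) = 2, dividing through by 2 this holds exactly when 53 ∣ 33k, and as gcd(33, 53) = 1, exactly when 53 ∣ k.
The smallest positive such k is 53.

53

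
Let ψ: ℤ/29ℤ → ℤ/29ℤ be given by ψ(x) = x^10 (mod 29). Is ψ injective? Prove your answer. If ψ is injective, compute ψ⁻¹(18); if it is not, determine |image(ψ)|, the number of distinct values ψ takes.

ψ(14): Repeated squaring mod 29: 14^1 ≡ 14, 14^2 ≡ 14² = 196 ≡ 22, 14^4 ≡ 22² = 484 ≡ 20, 14^8 ≡ 20² = 400 ≡ 23. Since 10 = 8 + 2, 14^10 ≡ 23·22: 23·22 = 506 ≡ 13. So 14^10 ≡ 13 (mod 29).
ψ(15): Repeated squaring mod 29: 15^1 ≡ 15, 15^2 ≡ 15² = 225 ≡ 22, 15^4 ≡ 22² = 484 ≡ 20, 15^8 ≡ 20² = 400 ≡ 23. Since 10 = 8 + 2, 15^10 ≡ 23·22: 23·22 = 506 ≡ 13. So 15^10 ≡ 13 (mod 29).
So ψ(14) = ψ(15) = 13 while 14 ≠ 15, so ψ is not injective.
Since ψ is not injective, we determine |image(ψ)|. Computing x^10 mod 29 for each x (by repeated squaring, reducing mod 29 at every step), the values ψ(0), ψ(1), …, ψ(28) are: 0, 1, 9, 5, 23, 20, 16, 24, 4, 25, 6, 22, 28, 7, 13, 13, 7, 28, 22, 6, 25, 4, 24, 16, 20, 23, 5, 9, 1.
The distinct values are {0, 1, 4, 5, 6, 7, 9, 13, 16, 20, 22, 23, 24, 25, 28}; there are 15 of them.

15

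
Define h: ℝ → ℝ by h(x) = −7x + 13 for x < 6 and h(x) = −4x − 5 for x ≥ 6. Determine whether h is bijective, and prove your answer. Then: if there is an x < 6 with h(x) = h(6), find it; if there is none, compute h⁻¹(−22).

Both pieces are strictly decreasing (slopes −7 and −4), so each is injective on its own interval.
The left piece maps (−∞, 6) onto (−29, ∞); the right piece maps [6, ∞) onto (−∞, −29].
Since −29 = −29, the images partition ℝ: h is injective and surjective, hence bijective.
Because the two images are disjoint, no x < 6 has h(x) = h(6), so we compute h⁻¹(−22): −22 lies in (−29, ∞), so solve −7x + 13 = −22: x = (−22 − 13)/(−7) = 5.

5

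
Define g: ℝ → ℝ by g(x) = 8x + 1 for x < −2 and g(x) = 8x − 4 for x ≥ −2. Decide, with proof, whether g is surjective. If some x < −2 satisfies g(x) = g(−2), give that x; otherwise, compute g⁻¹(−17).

Both pieces are strictly increasing (slopes 8 and 8), so each is injective on its own interval.
The left piece maps (−∞, −2) onto (−∞, −15); the right piece maps [−2, ∞) onto [−20, ∞).
The union (−∞, −15) ∪ [−20, ∞) covers ℝ, so g is surjective.
For the follow-up: the images overlap, so an x < −2 with g(x) = g(−2) exists. g(−2) = −20; solving 8x + 1 = −20 for x < −2 gives x = (−20 − 1)/8 = −21/8.

-21/8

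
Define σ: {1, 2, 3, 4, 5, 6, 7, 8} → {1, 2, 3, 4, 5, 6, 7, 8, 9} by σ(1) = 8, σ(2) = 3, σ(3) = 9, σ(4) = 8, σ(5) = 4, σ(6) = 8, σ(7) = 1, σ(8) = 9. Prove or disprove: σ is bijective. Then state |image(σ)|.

σ(1) = 8 = σ(4) with 1 ≠ 4, so σ is not injective, hence not bijective.
The image of σ is {1, 3, 4, 8, 9}, which has 5 elements.

5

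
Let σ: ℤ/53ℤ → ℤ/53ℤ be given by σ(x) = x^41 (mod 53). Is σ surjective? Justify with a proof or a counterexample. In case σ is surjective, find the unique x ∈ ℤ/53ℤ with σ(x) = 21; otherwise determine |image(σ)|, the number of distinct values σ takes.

Since 53 is prime, the nonzero elements of ℤ/53ℤ form a cyclic group of order 52.
As gcd(41, 52) = 1, raising to the 41st power is a bijection on this group: if s^41 ≡ t^41 then (st^{−1})^41 = 1, and the only element of order dividing gcd(41, 52) = 1 is 1, so s = t.
With σ(0) = 0 this makes σ injective on all of ℤ/53ℤ, hence bijective (finite equal-size domain and codomain). In particular σ is surjective.
Since σ is surjective, we find the preimage of 21. The inverse of x ↦ x^41 on (ℤ/53ℤ)^× is x ↦ x^33, because 41·33 = 1353 = 26·52 + 1 ≡ 1 (mod 52) and x^{52} = 1 for x ≠ 0 (Fermat). So σ⁻¹(21) = 21^33 mod 53.
Repeated squaring mod 53: 21^1 ≡ 21, 21^2 ≡ 21² = 441 ≡ 17, 21^4 ≡ 17² = 289 ≡ 24, 21^8 ≡ 24² = 576 ≡ 46, 21^16 ≡ 46² = 2116 ≡ 49, 21^32 ≡ 49² = 2401 ≡ 16. Since 33 = 32 + 1, 21^33 ≡ 16·21: 16·21 = 336 ≡ 18. So 21^33 ≡ 18 (mod 53).
Hence σ⁻¹(21) = 18.

18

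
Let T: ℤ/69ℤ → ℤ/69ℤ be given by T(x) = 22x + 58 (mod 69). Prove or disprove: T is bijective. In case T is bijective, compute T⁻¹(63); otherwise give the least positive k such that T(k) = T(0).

41

Suppose T(u) = T(v) in ℤ/69ℤ. Then 22u + 58 ≡ 22v + 58 (mod 69), hence 22(u − v) ≡ 0 (mod 69).
Since gcd(22, 69) = 1, 22 is invertible modulo 69, so u − v ≡ 0 (mod 69), i.e. u = v.
We now compute 22⁻¹ mod 69 explicitly. Euclid's algorithm: 69 = 3·22 + 3, 22 = 7·3 + 1; back-substituting gives 1 = 22·22 − 7·69, so 22⁻¹ ≡ 22 (mod 69).
For any y ∈ ℤ/69ℤ, x = 22(y − 58) mod 69 satisfies T(x) = 22·22(y − 58) + 58 ≡ y (since 22·22 ≡ 1 mod 69). So every y has a preimage.
Hence T is bijective.
Since T is bijective, we compute T⁻¹(63): solve 22x + 58 ≡ 63 (mod 69), i.e. 22x ≡ 5 (mod 69).
Multiplying by 22⁻¹ = 22 gives x ≡ 22·5 = 110 = 1·69 + 41 ≡ 41 (mod 69).
Check: T(41) = 22·41 + 58 = 960 = 13·69 + 63 ≡ 63 (mod 69).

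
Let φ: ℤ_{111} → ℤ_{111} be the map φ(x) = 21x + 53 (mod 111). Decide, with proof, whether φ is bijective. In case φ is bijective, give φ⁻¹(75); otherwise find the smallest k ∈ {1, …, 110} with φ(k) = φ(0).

By definition, φ is injective if φ(a) = φ(b) implies a = b.
We have gcd(21, 111) = 3 > 1. Taking a = 0 and b = 37: φ(0) = 53 and φ(37) = 21·37 + 53 = 830 ≡ 53 (mod 111).
So φ(0) = φ(37) while 0 ≠ 37, so φ is not injective, hence not bijective.
Since φ is not bijective, we find the least positive k with φ(k) = φ(0): this means 21k ≡ 0 (mod 111), i.e. 111 ∣ 21k. Since gcd(21, 111) = 3, dividing through by 3 this holds exactly when 37 ∣ 7k, and as gcd(7, 37) = 1, exactly when 37 ∣ k.
The smallest positive such k is 37.

37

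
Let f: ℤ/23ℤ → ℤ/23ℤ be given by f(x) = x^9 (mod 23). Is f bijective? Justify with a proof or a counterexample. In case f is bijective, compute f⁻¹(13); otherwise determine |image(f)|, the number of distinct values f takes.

4

Since 23 is prime, the nonzero elements of ℤ/23ℤ form a cyclic group of order 22.
As gcd(9, 22) = 1, raising to the 9th power is a bijection on this group: if x_1^9 ≡ x_2^9 then (x_1x_2^{−1})^9 = 1, and the only element of order dividing gcd(9, 22) = 1 is 1, so x_1 = x_2.
With f(0) = 0 this makes f injective on all of ℤ/23ℤ, hence bijective (finite equal-size domain and codomain). In particular f is bijective.
Since f is bijective, we find the preimage of 13. The inverse of x ↦ x^9 on (ℤ/23ℤ)^× is x ↦ x^5, because 9·5 = 45 = 2·22 + 1 ≡ 1 (mod 22) and x^{22} = 1 for x ≠ 0 (Fermat). So f⁻¹(13) = 13^5 mod 23.
Repeated squaring mod 23: 13^1 ≡ 13, 13^2 ≡ 13² = 169 ≡ 8, 13^4 ≡ 8² = 64 ≡ 18. Since 5 = 4 + 1, 13^5 ≡ 18·13: 18·13 = 234 ≡ 4. So 13^5 ≡ 4 (mod 23).
Hence f⁻¹(13) = 4.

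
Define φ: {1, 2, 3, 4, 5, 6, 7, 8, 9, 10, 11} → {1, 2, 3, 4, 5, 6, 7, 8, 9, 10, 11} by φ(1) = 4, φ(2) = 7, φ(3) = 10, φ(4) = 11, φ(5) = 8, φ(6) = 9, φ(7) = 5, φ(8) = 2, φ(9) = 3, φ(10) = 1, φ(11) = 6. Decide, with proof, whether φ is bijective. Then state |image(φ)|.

11

The values 4, 7, 10, 11, 8, 9, 5, 2, 3, 1, 6 are a permutation of {1, 2, 3, 4, 5, 6, 7, 8, 9, 10, 11}: each element appears exactly once.
So φ is injective and surjective, hence bijective.
The image of φ is {1, 2, 3, 4, 5, 6, 7, 8, 9, 10, 11}, which has 11 elements.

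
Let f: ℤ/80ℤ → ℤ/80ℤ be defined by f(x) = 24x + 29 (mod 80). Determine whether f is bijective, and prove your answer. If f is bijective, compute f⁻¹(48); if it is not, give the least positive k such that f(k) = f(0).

We have gcd(24, 80) = 8 > 1. Taking a = 0 and b = 10: f(0) = 29 and f(10) = 24·10 + 29 = 269 ≡ 29 (mod 80).
So f(0) = f(10) while 0 ≠ 10, thus f is not injective, hence not bijective.
Since f is not bijective, we find the least positive k with f(k) = f(0): this means 24k ≡ 0 (mod 80), i.e. 80 ∣ 24k. Since gcd(24, 80) = 8, dividing through by 8 this holds exactly when 10 ∣ 3k, and as gcd(3, 10) = 1, exactly when 10 ∣ k.
The smallest positive such k is 10.

10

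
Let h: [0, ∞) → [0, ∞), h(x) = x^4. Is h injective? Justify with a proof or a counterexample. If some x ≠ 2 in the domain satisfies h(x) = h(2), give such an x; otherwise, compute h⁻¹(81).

3

On [0, ∞), x ↦ x^4 is strictly increasing, so h(a) = h(b) forces a = b. Therefore h is injective.
Since x ↦ x^4 is strictly increasing on [0, ∞), it is injective there, so no x ≠ 2 in the domain has h(x) = h(2). We therefore compute h⁻¹(81) = 81^{1/4} = 3 (indeed 3^4 = 81).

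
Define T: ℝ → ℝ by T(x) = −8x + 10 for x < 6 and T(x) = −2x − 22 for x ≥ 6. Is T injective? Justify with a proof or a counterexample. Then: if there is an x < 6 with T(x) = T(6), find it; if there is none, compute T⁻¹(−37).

11/2

Both pieces are strictly decreasing (slopes −8 and −2), so each is injective on its own interval.
The left piece maps (−∞, 6) onto (−38, ∞); the right piece maps [6, ∞) onto (−∞, −34].
These images overlap. In particular T(6) = −34 (right piece), and solving −8x + 10 = −34 on the left piece gives x = 11/2 < 6.
So T(11/2) = T(6) with 11/2 ≠ 6, and T is not injective. This x = 11/2 is the requested value below 6.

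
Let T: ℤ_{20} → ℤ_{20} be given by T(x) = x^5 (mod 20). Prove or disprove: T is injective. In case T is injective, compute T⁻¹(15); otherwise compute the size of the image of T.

T(0) = 0^5 = 0.
T(10): Repeated squaring mod 20: 10^1 ≡ 10, 10^2 ≡ 10² = 100 ≡ 0, 10^4 ≡ 0² = 0. Since 5 = 4 + 1, 10^5 ≡ 0·10: 0·10 = 0. So 10^5 ≡ 0 (mod 20).
So T(0) = T(10) = 0 while 0 ≠ 10, thus T is not injective.
Since T is not injective, we determine |image(T)|. Computing x^5 mod 20 for each x (by repeated squaring, reducing mod 20 at every step), the values T(0), T(1), …, T(19) are: 0, 1, 12, 3, 4, 5, 16, 7, 8, 9, 0, 11, 12, 13, 4, 15, 16, 17, 8, 19.
The distinct values are {0, 1, 3, 4, 5, 7, 8, 9, 11, 12, 13, 15, 16, 17, 19}; there are 15 of them.

15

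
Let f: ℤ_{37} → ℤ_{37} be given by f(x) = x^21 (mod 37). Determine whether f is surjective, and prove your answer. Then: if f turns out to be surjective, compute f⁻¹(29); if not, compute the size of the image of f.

f(3): Repeated squaring mod 37: 3^1 ≡ 3, 3^2 ≡ 3² = 9, 3^4 ≡ 9² = 81 ≡ 7, 3^8 ≡ 7² = 49 ≡ 12, 3^16 ≡ 12² = 144 ≡ 33. Since 21 = 16 + 4 + 1, 3^21 ≡ 33·7·3: 33·7 = 231 ≡ 9, then 9·3 = 27. So 3^21 ≡ 27 (mod 37).
f(4): Repeated squaring mod 37: 4^1 ≡ 4, 4^2 ≡ 4² = 16, 4^4 ≡ 16² = 256 ≡ 34, 4^8 ≡ 34² = 1156 ≡ 9, 4^16 ≡ 9² = 81 ≡ 7. Since 21 = 16 + 4 + 1, 4^21 ≡ 7·34·4: 7·34 = 238 ≡ 16, then 16·4 = 64 ≡ 27. So 4^21 ≡ 27 (mod 37).
So f(3) = f(4) = 27 while 3 ≠ 4, so f is not injective.
A non-injective map from the 37-element set ℤ_{37} to itself takes at most 36 distinct values, so it cannot be surjective. Hence f is not surjective.
Since f is not surjective, we determine |image(f)|. Computing x^21 mod 37 for each x (by repeated squaring, reducing mod 37 at every step), the values f(0), f(1), …, f(36) are: 0, 1, 29, 27, 27, 23, 6, 10, 6, 26, 1, 36, 26, 23, 31, 29, 26, 8, 14, 23, 29, 11, 8, 6, 14, 11, 1, 36, 11, 31, 27, 31, 14, 10, 10, 8, 36.
The distinct values are {0, 1, 6, 8, 10, 11, 14, 23, 26, 27, 29, 31, 36}; there are 13 of them.

13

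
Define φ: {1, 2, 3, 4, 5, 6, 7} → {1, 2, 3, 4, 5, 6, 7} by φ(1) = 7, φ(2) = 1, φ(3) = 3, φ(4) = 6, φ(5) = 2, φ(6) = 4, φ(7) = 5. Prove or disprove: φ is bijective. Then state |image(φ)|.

The values 7, 1, 3, 6, 2, 4, 5 are a permutation of {1, 2, 3, 4, 5, 6, 7}: each element appears exactly once.
So φ is injective and surjective, hence bijective.
The image of φ is {1, 2, 3, 4, 5, 6, 7}, which has 7 elements.

7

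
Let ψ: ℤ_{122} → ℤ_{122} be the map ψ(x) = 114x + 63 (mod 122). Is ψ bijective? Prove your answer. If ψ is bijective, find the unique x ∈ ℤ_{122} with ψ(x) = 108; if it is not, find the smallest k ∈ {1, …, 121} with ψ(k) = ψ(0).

We have gcd(114, 122) = 2 > 1. Taking x_1 = 0 and x_2 = 61: ψ(0) = 63 and ψ(61) = 114·61 + 63 = 7017 ≡ 63 (mod 122).
So ψ(0) = ψ(61) while 0 ≠ 61, therefore ψ is not injective, hence not bijective.
Since ψ is not bijective, we find the least positive k with ψ(k) = ψ(0): this means 114k ≡ 0 (mod 122), i.e. 122 ∣ 114k. Since gcd(114, 122) = 2, dividing through by 2 this holds exactly when 61 ∣ 57k, and as gcd(57, 61) = 1, exactly when 61 ∣ k.
The smallest positive such k is 61.

61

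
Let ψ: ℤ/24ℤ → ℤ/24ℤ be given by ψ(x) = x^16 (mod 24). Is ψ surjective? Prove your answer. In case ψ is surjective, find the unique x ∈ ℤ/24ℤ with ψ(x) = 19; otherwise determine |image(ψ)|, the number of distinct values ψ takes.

4

ψ(2): Repeated squaring mod 24: 2^1 ≡ 2, 2^2 ≡ 2² = 4, 2^4 ≡ 4² = 16, 2^8 ≡ 16² = 256 ≡ 16, 2^16 ≡ 16² = 256 ≡ 16. So 2^16 ≡ 16 (mod 24).
ψ(4): Repeated squaring mod 24: 4^1 ≡ 4, 4^2 ≡ 4² = 16, 4^4 ≡ 16² = 256 ≡ 16, 4^8 ≡ 16² = 256 ≡ 16, 4^16 ≡ 16² = 256 ≡ 16. So 4^16 ≡ 16 (mod 24).
So ψ(2) = ψ(4) = 16 while 2 ≠ 4, hence ψ is not injective.
A non-injective map from the 24-element set ℤ/24ℤ to itself takes at most 23 distinct values, so it cannot be surjective. Hence ψ is not surjective.
Since ψ is not surjective, we determine |image(ψ)|. Computing x^16 mod 24 for each x (by repeated squaring, reducing mod 24 at every step), the values ψ(0), ψ(1), …, ψ(23) are: 0, 1, 16, 9, 16, 1, 0, 1, 16, 9, 16, 1, 0, 1, 16, 9, 16, 1, 0, 1, 16, 9, 16, 1.
The distinct values are {0, 1, 9, 16}; there are 4 of them.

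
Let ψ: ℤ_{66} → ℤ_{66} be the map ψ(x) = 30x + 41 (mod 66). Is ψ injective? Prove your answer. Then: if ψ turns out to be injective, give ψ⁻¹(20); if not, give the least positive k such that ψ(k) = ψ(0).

Recall that injectivity means: for all s, t in the domain, ψ(s) = ψ(t) implies s = t.
We have gcd(30, 66) = 6 > 1. Taking s = 0 and t = 11: ψ(0) = 41 and ψ(11) = 30·11 + 41 = 371 ≡ 41 (mod 66).
So ψ(0) = ψ(11) while 0 ≠ 11, thus ψ is not injective.
Since ψ is not injective, we find the least positive k with ψ(k) = ψ(0): this means 30k ≡ 0 (mod 66), i.e. 66 ∣ 30k. Since gcd(30, 66) = 6, dividing through by 6 this holds exactly when 11 ∣ 5k, and as gcd(5, 11) = 1, exactly when 11 ∣ k.
The smallest positive such k is 11.

11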